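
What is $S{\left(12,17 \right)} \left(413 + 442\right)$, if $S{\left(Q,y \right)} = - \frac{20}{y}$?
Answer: $- \frac{17100}{17} \approx -1005.9$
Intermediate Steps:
$S{\left(12,17 \right)} \left(413 + 442\right) = - \frac{20}{17} \left(413 + 442\right) = \left(-20\right) \frac{1}{17} \cdot 855 = \left(- \frac{20}{17}\right) 855 = - \frac{17100}{17}$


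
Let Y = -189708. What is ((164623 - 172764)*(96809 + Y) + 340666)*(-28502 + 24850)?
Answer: -2763217964100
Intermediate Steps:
((164623 - 172764)*(96809 + Y) + 340666)*(-28502 + 24850) = ((164623 - 172764)*(96809 - 189708) + 340666)*(-28502 + 24850) = (-8141*(-92899) + 340666)*(-3652) = (756290759 + 340666)*(-3652) = 756631425*(-3652) = -2763217964100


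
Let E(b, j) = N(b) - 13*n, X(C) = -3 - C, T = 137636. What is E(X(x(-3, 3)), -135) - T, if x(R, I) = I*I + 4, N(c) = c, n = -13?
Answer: -137483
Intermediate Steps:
x(R, I) = 4 + I² (x(R, I) = I² + 4 = 4 + I²)
E(b, j) = 169 + b (E(b, j) = b - 13*(-13) = b + 169 = 169 + b)
E(X(x(-3, 3)), -135) - T = (169 + (-3 - (4 + 3²))) - 1*137636 = (169 + (-3 - (4 + 9))) - 137636 = (169 + (-3 - 1*13)) - 137636 = (169 + (-3 - 13)) - 137636 = (169 - 16) - 137636 = 153 - 137636 = -137483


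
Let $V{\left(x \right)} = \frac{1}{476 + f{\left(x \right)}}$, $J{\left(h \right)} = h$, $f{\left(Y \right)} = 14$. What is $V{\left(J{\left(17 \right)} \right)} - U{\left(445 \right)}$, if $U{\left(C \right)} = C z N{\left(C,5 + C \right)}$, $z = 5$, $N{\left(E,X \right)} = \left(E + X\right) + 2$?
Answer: $- \frac{977954249}{490} \approx -1.9958 \cdot 10^{6}$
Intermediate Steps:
$N{\left(E,X \right)} = 2 + E + X$
$U{\left(C \right)} = C \left(35 + 10 C\right)$ ($U{\left(C \right)} = C 5 \left(2 + C + \left(5 + C\right)\right) = C 5 \left(7 + 2 C\right) = C \left(35 + 10 C\right)$)
$V{\left(x \right)} = \frac{1}{490}$ ($V{\left(x \right)} = \frac{1}{476 + 14} = \frac{1}{490}$)
$V{\left(J{\left(17 \right)} \right)} - U{\left(445 \right)} = \frac{1}{490} - 5 \cdot 445 \left(7 + 2 \cdot 445\right) = \frac{1}{490} - 5 \cdot 445 \left(7 + 890\right) = \frac{1}{490} - 5 \cdot 445 \cdot 897 = \frac{1}{490} - 1995825 = - \frac{977954249}{490}$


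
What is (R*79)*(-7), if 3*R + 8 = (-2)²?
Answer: 2212/3 ≈ 737.33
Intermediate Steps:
R = -4/3 (R = -8/3 + (⅓)*(-2)² = -8/3 + (⅓)*4 = -8/3 + 4/3 = -4/3 ≈ -1.3333)
(R*79)*(-7) = -4/3*79*(-7) = -316/3*(-7) = 2212/3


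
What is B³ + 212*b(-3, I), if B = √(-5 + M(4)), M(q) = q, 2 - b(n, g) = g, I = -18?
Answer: 4240 - I ≈ 4240.0 - 1.0*I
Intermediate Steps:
b(n, g) = 2 - g
B = I (B = √(-5 + 4) = √(-1) = I ≈ 1.0*I)
B³ + 212*b(-3, I) = I³ + 212*(2 - 1*(-18)) = -I + 212*(2 + 18) = -I + 212*20 = -I + 4240 = 4240 - I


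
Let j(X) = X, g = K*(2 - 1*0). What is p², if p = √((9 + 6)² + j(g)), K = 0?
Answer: 225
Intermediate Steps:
g = 0 (g = 0*(2 - 1*0) = 0*(2 + 0) = 0*2 = 0)
p = 15 (p = √((9 + 6)² + 0) = √(15² + 0) = √(225 + 0) = √225 = 15)
p² = 15² = 225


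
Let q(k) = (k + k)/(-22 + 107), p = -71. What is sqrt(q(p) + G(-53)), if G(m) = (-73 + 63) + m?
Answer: I*sqrt(467245)/85 ≈ 8.0418*I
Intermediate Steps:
q(k) = 2*k/85 (q(k) = (2*k)/85 = (2*k)*(1/85) = 2*k/85)
G(m) = -10 + m
sqrt(q(p) + G(-53)) = sqrt((2/85)*(-71) + (-10 - 53)) = sqrt(-142/85 - 63) = sqrt(-5497/85) = I*sqrt(467245)/85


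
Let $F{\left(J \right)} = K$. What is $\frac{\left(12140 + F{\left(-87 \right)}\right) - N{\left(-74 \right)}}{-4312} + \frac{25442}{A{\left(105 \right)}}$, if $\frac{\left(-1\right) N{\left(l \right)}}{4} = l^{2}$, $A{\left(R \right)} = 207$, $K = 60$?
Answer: $\frac{261853}{2277} \approx 115.0$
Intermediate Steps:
$F{\left(J \right)} = 60$
$N{\left(l \right)} = - 4 l^{2}$
$\frac{\left(12140 + F{\left(-87 \right)}\right) - N{\left(-74 \right)}}{-4312} + \frac{25442}{A{\left(105 \right)}} = \frac{\left(12140 + 60\right) - - 4 \left(-74\right)^{2}}{-4312} + \frac{25442}{207} = \left(12200 - \left(-4\right) 5476\right) \left(- \frac{1}{4312}\right) + 25442 \cdot \frac{1}{207} = \left(12200 - -21904\right) \left(- \frac{1}{4312}\right) + \frac{25442}{207} = \left(12200 + 21904\right) \left(- \frac{1}{4312}\right) + \frac{25442}{207} = 34104 \left(- \frac{1}{4312}\right) + \frac{25442}{207} = - \frac{87}{11} + \frac{25442}{207} = \frac{261853}{2277}$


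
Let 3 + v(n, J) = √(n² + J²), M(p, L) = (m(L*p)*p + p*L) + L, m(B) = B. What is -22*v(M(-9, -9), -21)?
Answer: 66 - 66*√48010 ≈ -14395.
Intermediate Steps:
M(p, L) = L + L*p + L*p² (M(p, L) = ((L*p)*p + p*L) + L = (L*p² + L*p) + L = (L*p + L*p²) + L = L + L*p + L*p²)
v(n, J) = -3 + √(J² + n²) (v(n, J) = -3 + √(n² + J²) = -3 + √(J² + n²))
-22*v(M(-9, -9), -21) = -22*(-3 + √((-21)² + (-9*(1 - 9 + (-9)²))²)) = -22*(-3 + √(441 + (-9*(1 - 9 + 81))²)) = -22*(-3 + √(441 + (-9*73)²)) = -22*(-3 + √(441 + (-657)²)) = -22*(-3 + √(441 + 431649)) = -22*(-3 + √432090) = -22*(-3 + 3*√48010) = 66 - 66*√48010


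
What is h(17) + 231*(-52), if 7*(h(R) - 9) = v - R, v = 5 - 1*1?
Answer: -84034/7 ≈ -12005.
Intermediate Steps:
v = 4 (v = 5 - 1 = 4)
h(R) = 67/7 - R/7 (h(R) = 9 + (4 - R)/7 = 9 + (4/7 - R/7) = 67/7 - R/7)
h(17) + 231*(-52) = (67/7 - 1/7*17) + 231*(-52) = (67/7 - 17/7) - 12012 = 50/7 - 12012 = -84034/7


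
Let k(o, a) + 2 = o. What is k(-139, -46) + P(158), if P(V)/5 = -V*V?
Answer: -124961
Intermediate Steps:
P(V) = -5*V² (P(V) = 5*(-V*V) = 5*(-V²) = -5*V²)
k(o, a) = -2 + o
k(-139, -46) + P(158) = (-2 - 139) - 5*158² = -141 - 5*24964 = -141 - 124820 = -124961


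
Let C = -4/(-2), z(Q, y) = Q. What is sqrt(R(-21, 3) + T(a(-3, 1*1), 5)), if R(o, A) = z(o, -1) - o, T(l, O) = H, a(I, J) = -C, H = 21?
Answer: sqrt(21) ≈ 4.5826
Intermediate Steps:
C = 2 (C = -4*(-1/2) = 2)
a(I, J) = -2 (a(I, J) = -1*2 = -2)
T(l, O) = 21
R(o, A) = 0 (R(o, A) = o - o = 0)
sqrt(R(-21, 3) + T(a(-3, 1*1), 5)) = sqrt(0 + 21) = sqrt(21)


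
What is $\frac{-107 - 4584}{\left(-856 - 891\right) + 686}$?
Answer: $\frac{4691}{1061} \approx 4.4213$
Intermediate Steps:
$\frac{-107 - 4584}{\left(-856 - 891\right) + 686} = - \frac{4691}{\left(-856 - 891\right) + 686} = - \frac{4691}{-1747 + 686} = - \frac{4691}{-1061} = \left(-4691\right) \left(- \frac{1}{1061}\right) = \frac{4691}{1061}$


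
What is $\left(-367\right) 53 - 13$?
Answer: $-19464$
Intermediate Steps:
$\left(-367\right) 53 - 13 = -19451 + \left(-50 + 37\right) = -19451 - 13 = -19464$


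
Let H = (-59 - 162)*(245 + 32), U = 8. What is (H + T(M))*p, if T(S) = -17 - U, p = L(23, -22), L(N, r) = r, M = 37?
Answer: 1347324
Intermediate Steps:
p = -22
H = -61217 (H = -221*277 = -61217)
T(S) = -25 (T(S) = -17 - 1*8 = -17 - 8 = -25)
(H + T(M))*p = (-61217 - 25)*(-22) = -61242*(-22) = 1347324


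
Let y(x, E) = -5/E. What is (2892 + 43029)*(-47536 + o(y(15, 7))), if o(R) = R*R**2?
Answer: -748740665133/343 ≈ -2.1829e+9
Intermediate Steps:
o(R) = R**3
(2892 + 43029)*(-47536 + o(y(15, 7))) = (2892 + 43029)*(-47536 + (-5/7)**3) = 45921*(-47536 + (-5*1/7)**3) = 45921*(-47536 + (-5/7)**3) = 45921*(-47536 - 125/343) = 45921*(-16304973/343) = -748740665133/343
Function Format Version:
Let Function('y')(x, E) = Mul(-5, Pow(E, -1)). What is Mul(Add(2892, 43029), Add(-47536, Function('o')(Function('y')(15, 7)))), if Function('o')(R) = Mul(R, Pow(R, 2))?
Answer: Rational(-748740665133, 343) ≈ -2.1829e+9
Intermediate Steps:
Function('o')(R) = Pow(R, 3)
Mul(Add(2892, 43029), Add(-47536, Function('o')(Function('y')(15, 7)))) = Mul(Add(2892, 43029), Add(-47536, Pow(Mul(-5, Pow(7, -1)), 3))) = Mul(45921, Add(-47536, Pow(Mul(-5, Rational(1, 7)), 3))) = Mul(45921, Add(-47536, Pow(Rational(-5, 7), 3))) = Mul(45921, Add(-47536, Rational(-125, 343))) = Mul(45921, Rational(-16304973, 343)) = Rational(-748740665133, 343)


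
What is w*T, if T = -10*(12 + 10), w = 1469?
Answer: -323180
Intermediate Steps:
T = -220 (T = -10*22 = -220)
w*T = 1469*(-220) = -323180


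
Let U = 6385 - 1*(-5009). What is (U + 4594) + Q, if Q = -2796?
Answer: 13192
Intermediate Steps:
U = 11394 (U = 6385 + 5009 = 11394)
(U + 4594) + Q = (11394 + 4594) - 2796 = 15988 - 2796 = 13192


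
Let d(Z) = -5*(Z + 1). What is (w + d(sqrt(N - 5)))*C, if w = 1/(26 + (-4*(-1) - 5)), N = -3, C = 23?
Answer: -2852/25 - 230*I*sqrt(2) ≈ -114.08 - 325.27*I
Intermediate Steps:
d(Z) = -5 - 5*Z (d(Z) = -5*(1 + Z) = -5 - 5*Z)
w = 1/25 (w = 1/(26 + (4 - 5)) = 1/(26 - 1) = 1/25 ≈ 0.040000)
(w + d(sqrt(N - 5)))*C = (1/25 + (-5 - 5*sqrt(-3 - 5)))*23 = (1/25 + (-5 - 10*I*sqrt(2)))*23 = (-124/25 - 10*I*sqrt(2))*23 = -2852/25 - 230*I*sqrt(2)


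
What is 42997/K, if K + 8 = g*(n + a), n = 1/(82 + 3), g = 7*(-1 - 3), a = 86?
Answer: -3654745/205388 ≈ -17.794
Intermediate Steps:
g = -28 (g = 7*(-4) = -28)
n = 1/85 ≈ 0.011765
K = -205388/85 (K = -8 - 28*(1/85 + 86) = -8 - 28*7311/85 = -8 - 204708/85 = -205388/85 ≈ -2416.3)
42997/K = 42997/(-205388/85) = 42997*(-85/205388) = -3654745/205388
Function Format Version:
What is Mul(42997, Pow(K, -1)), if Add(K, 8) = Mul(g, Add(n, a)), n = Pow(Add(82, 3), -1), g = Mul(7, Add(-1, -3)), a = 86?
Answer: Rational(-3654745, 205388) ≈ -17.794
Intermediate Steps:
g = -28 (g = Mul(7, -4) = -28)
n = Rational(1, 85) (n = Pow(85, -1) = Rational(1, 85) ≈ 0.011765)
K = Rational(-205388, 85) (K = Add(-8, Mul(-28, Add(Rational(1, 85), 86))) = Add(-8, Mul(-28, Rational(7311, 85))) = Add(-8, Rational(-204708, 85)) = Rational(-205388, 85) ≈ -2416.3)
Mul(42997, Pow(K, -1)) = Mul(42997, Pow(Rational(-205388, 85), -1)) = Mul(42997, Rational(-85, 205388)) = Rational(-3654745, 205388)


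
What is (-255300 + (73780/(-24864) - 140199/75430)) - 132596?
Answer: -12991155531701/33490920 ≈ -3.8790e+5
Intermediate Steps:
(-255300 + (73780/(-24864) - 140199/75430)) - 132596 = (-255300 + (73780*(-1/24864) - 140199*1/75430)) - 132596 = (-255300 + (-2635/888 - 140199/75430)) - 132596 = (-255300 - 161627381/33490920) - 132596 = -8550393503381/33490920 - 132596 = -12991155531701/33490920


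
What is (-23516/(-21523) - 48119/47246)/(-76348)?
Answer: -75371699/77636422736984 ≈ -9.7083e-7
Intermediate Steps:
(-23516/(-21523) - 48119/47246)/(-76348) = (-23516*(-1/21523) - 48119*1/47246)*(-1/76348) = (23516/21523 - 48119/47246)*(-1/76348) = (75371699/1016875658)*(-1/76348) = -75371699/77636422736984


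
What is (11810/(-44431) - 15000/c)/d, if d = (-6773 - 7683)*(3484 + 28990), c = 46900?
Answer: 3050885/2445585581352004 ≈ 1.2475e-9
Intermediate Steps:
d = -469444144 (d = -14456*32474 = -469444144)
(11810/(-44431) - 15000/c)/d = (11810/(-44431) - 15000/46900)/(-469444144) = (11810*(-1/44431) - 15000*1/46900)*(-1/469444144) = (-11810/44431 - 150/469)*(-1/469444144) = -12203540/20838139*(-1/469444144) = 3050885/2445585581352004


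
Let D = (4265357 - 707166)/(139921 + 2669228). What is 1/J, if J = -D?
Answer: -401307/508313 ≈ -0.78949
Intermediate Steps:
D = 508313/401307 (D = 3558191/2809149 = 3558191*(1/2809149) = 508313/401307 ≈ 1.2666)
J = -508313/401307 (J = -1*508313/401307 = -508313/401307 ≈ -1.2666)
1/J = 1/(-508313/401307) = -401307/508313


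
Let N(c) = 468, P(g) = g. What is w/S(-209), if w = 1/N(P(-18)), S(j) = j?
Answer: -1/97812 ≈ -1.0224e-5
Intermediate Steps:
w = 1/468 ≈ 0.0021368
w/S(-209) = (1/468)/(-209) = (1/468)*(-1/209) = -1/97812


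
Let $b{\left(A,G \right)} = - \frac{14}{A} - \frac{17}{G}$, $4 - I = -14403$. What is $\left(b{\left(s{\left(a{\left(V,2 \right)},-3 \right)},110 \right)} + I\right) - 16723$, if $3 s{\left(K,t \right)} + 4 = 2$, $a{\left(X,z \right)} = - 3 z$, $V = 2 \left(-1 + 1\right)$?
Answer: $- \frac{252467}{110} \approx -2295.2$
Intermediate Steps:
$I = 14407$ ($I = 4 - -14403 = 4 + 14403 = 14407$)
$V = 0$ ($V = 2 \cdot 0 = 0$)
$s{\left(K,t \right)} = - \frac{2}{3}$ ($s{\left(K,t \right)} = - \frac{4}{3} + \frac{1}{3} \cdot 2 = - \frac{4}{3} + \frac{2}{3} = - \frac{2}{3}$)
$b{\left(A,G \right)} = - \frac{17}{G} - \frac{14}{A}$
$\left(b{\left(s{\left(a{\left(V,2 \right)},-3 \right)},110 \right)} + I\right) - 16723 = \left(\left(- \frac{17}{110} - \frac{14}{- \frac{2}{3}}\right) + 14407\right) - 16723 = \left(\left(\left(-17\right) \frac{1}{110} - -21\right) + 14407\right) - 16723 = \left(\left(- \frac{17}{110} + 21\right) + 14407\right) - 16723 = \left(\frac{2293}{110} + 14407\right) - 16723 = \frac{1587063}{110} - 16723 = - \frac{252467}{110}$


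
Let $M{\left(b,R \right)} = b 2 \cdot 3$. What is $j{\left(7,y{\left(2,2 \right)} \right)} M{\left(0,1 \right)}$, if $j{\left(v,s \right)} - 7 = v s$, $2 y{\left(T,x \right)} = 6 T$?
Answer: $0$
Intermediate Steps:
$y{\left(T,x \right)} = 3 T$ ($y{\left(T,x \right)} = \frac{6 T}{2} = 3 T$)
$M{\left(b,R \right)} = 6 b$ ($M{\left(b,R \right)} = 2 b 3 = 6 b$)
$j{\left(v,s \right)} = 7 + s v$ ($j{\left(v,s \right)} = 7 + v s = 7 + s v$)
$j{\left(7,y{\left(2,2 \right)} \right)} M{\left(0,1 \right)} = \left(7 + 3 \cdot 2 \cdot 7\right) 6 \cdot 0 = \left(7 + 6 \cdot 7\right) 0 = \left(7 + 42\right) 0 = 49 \cdot 0 = 0$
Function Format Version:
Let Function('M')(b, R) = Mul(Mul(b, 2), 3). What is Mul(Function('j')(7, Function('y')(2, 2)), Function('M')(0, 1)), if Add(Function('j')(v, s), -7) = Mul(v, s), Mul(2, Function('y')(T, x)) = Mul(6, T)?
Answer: 0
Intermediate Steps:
Function('y')(T, x) = Mul(3, T) (Function('y')(T, x) = Mul(Rational(1, 2), Mul(6, T)) = Mul(3, T))
Function('M')(b, R) = Mul(6, b) (Function('M')(b, R) = Mul(Mul(2, b), 3) = Mul(6, b))
Function('j')(v, s) = Add(7, Mul(s, v)) (Function('j')(v, s) = Add(7, Mul(v, s)) = Add(7, Mul(s, v)))
Mul(Function('j')(7, Function('y')(2, 2)), Function('M')(0, 1)) = Mul(Add(7, Mul(Mul(3, 2), 7)), Mul(6, 0)) = Mul(Add(7, Mul(6, 7)), 0) = Mul(Add(7, 42), 0) = Mul(49, 0) = 0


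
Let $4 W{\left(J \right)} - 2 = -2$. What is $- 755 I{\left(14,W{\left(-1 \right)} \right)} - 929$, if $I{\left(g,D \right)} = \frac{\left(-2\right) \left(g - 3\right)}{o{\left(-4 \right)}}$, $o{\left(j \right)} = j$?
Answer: $- \frac{10163}{2} \approx -5081.5$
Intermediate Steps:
$W{\left(J \right)} = 0$ ($W{\left(J \right)} = \frac{1}{2} + \frac{1}{4} \left(-2\right) = \frac{1}{2} - \frac{1}{2} = 0$)
$I{\left(g,D \right)} = - \frac{3}{2} + \frac{g}{2}$ ($I{\left(g,D \right)} = \frac{\left(-2\right) \left(g - 3\right)}{-4} = - 2 \left(-3 + g\right) \left(- \frac{1}{4}\right) = \left(6 - 2 g\right) \left(- \frac{1}{4}\right) = - \frac{3}{2} + \frac{g}{2}$)
$- 755 I{\left(14,W{\left(-1 \right)} \right)} - 929 = - 755 \left(- \frac{3}{2} + \frac{1}{2} \cdot 14\right) - 929 = - 755 \left(- \frac{3}{2} + 7\right) - 929 = \left(-755\right) \frac{11}{2} - 929 = - \frac{8305}{2} - 929 = - \frac{10163}{2}$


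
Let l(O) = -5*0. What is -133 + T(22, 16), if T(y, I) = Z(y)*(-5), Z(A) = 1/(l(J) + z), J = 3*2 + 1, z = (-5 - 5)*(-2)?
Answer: -533/4 ≈ -133.25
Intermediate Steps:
z = 20 (z = -10*(-2) = 20)
J = 7 (J = 6 + 1 = 7)
l(O) = 0
Z(A) = 1/20 (Z(A) = 1/(0 + 20) = 1/20)
T(y, I) = -¼ (T(y, I) = (1/20)*(-5) = -¼)
-133 + T(22, 16) = -133 - ¼ = -533/4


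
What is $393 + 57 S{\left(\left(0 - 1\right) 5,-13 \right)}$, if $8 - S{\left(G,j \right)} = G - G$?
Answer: $849$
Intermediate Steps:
$S{\left(G,j \right)} = 8$ ($S{\left(G,j \right)} = 8 - \left(G - G\right) = 8 - 0 = 8 + 0 = 8$)
$393 + 57 S{\left(\left(0 - 1\right) 5,-13 \right)} = 393 + 57 \cdot 8 = 393 + 456 = 849$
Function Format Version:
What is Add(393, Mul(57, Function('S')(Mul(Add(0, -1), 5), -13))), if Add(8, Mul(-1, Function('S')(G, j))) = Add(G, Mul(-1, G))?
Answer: 849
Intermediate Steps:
Function('S')(G, j) = 8 (Function('S')(G, j) = Add(8, Mul(-1, Add(G, Mul(-1, G)))) = Add(8, Mul(-1, 0)) = Add(8, 0) = 8)
Add(393, Mul(57, Function('S')(Mul(Add(0, -1), 5), -13))) = Add(393, Mul(57, 8)) = Add(393, 456) = 849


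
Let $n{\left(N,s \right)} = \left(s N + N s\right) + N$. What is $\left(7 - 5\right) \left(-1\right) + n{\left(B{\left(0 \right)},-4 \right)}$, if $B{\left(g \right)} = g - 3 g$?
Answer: $-2$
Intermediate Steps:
$B{\left(g \right)} = - 2 g$
$n{\left(N,s \right)} = N + 2 N s$ ($n{\left(N,s \right)} = \left(N s + N s\right) + N = 2 N s + N = N + 2 N s$)
$\left(7 - 5\right) \left(-1\right) + n{\left(B{\left(0 \right)},-4 \right)} = \left(7 - 5\right) \left(-1\right) + \left(-2\right) 0 \left(1 + 2 \left(-4\right)\right) = \left(7 - 5\right) \left(-1\right) + 0 \left(1 - 8\right) = 2 \left(-1\right) + 0 \left(-7\right) = -2 + 0 = -2$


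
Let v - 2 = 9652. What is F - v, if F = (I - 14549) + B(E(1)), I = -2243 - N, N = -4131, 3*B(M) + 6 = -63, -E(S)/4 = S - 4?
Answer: -22338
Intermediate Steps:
E(S) = 16 - 4*S (E(S) = -4*(S - 4) = -4*(-4 + S) = 16 - 4*S)
B(M) = -23 (B(M) = -2 + (1/3)*(-63) = -2 - 21 = -23)
v = 9654 (v = 2 + 9652 = 9654)
I = 1888 (I = -2243 - 1*(-4131) = -2243 + 4131 = 1888)
F = -12684 (F = (1888 - 14549) - 23 = -12661 - 23 = -12684)
F - v = -12684 - 1*9654 = -12684 - 9654 = -22338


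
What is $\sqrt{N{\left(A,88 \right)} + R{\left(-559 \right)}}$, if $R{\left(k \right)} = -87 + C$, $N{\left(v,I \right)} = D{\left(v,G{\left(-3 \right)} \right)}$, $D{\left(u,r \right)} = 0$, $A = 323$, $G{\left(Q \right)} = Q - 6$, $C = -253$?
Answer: $2 i \sqrt{85} \approx 18.439 i$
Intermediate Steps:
$G{\left(Q \right)} = -6 + Q$ ($G{\left(Q \right)} = Q - 6 = -6 + Q$)
$N{\left(v,I \right)} = 0$
$R{\left(k \right)} = -340$ ($R{\left(k \right)} = -87 - 253 = -340$)
$\sqrt{N{\left(A,88 \right)} + R{\left(-559 \right)}} = \sqrt{0 - 340} = \sqrt{-340} = 2 i \sqrt{85}$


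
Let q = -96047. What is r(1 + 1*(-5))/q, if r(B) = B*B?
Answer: -16/96047 ≈ -0.00016659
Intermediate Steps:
r(B) = B²
r(1 + 1*(-5))/q = (1 + 1*(-5))²/(-96047) = (1 - 5)²*(-1/96047) = (-4)²*(-1/96047) = 16*(-1/96047) = -16/96047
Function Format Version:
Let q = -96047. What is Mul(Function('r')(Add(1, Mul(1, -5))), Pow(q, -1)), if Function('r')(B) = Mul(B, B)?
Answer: Rational(-16, 96047) ≈ -0.00016659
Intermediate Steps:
Function('r')(B) = Pow(B, 2)
Mul(Function('r')(Add(1, Mul(1, -5))), Pow(q, -1)) = Mul(Pow(Add(1, Mul(1, -5)), 2), Pow(-96047, -1)) = Mul(Pow(Add(1, -5), 2), Rational(-1, 96047)) = Mul(Pow(-4, 2), Rational(-1, 96047)) = Mul(16, Rational(-1, 96047)) = Rational(-16, 96047)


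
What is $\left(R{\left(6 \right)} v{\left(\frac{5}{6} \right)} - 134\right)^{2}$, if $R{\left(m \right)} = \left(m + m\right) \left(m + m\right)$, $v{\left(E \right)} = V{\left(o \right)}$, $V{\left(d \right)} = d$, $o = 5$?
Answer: $343396$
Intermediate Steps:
$v{\left(E \right)} = 5$
$R{\left(m \right)} = 4 m^{2}$ ($R{\left(m \right)} = 2 m 2 m = 4 m^{2}$)
$\left(R{\left(6 \right)} v{\left(\frac{5}{6} \right)} - 134\right)^{2} = \left(4 \cdot 6^{2} \cdot 5 - 134\right)^{2} = \left(4 \cdot 36 \cdot 5 - 134\right)^{2} = \left(144 \cdot 5 - 134\right)^{2} = \left(720 - 134\right)^{2} = 586^{2} = 343396$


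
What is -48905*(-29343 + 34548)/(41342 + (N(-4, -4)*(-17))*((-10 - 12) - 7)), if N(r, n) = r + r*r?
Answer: -254550525/47258 ≈ -5386.4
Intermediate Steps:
N(r, n) = r + r²
-48905*(-29343 + 34548)/(41342 + (N(-4, -4)*(-17))*((-10 - 12) - 7)) = -48905*(-29343 + 34548)/(41342 + (-4*(1 - 4)*(-17))*((-10 - 12) - 7)) = -48905*5205/(41342 + (-4*(-3)*(-17))*(-22 - 7)) = -48905*5205/(41342 + (12*(-17))*(-29)) = -48905*5205/(41342 - 204*(-29)) = -48905*5205/(41342 + 5916) = -48905/(47258*(1/5205)) = -48905/47258/5205 = -48905*5205/47258 = -254550525/47258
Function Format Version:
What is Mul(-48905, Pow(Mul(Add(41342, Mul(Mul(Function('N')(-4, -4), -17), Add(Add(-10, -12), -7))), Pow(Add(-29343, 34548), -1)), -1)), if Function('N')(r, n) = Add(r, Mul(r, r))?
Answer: Rational(-254550525, 47258) ≈ -5386.4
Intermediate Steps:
Function('N')(r, n) = Add(r, Pow(r, 2))
Mul(-48905, Pow(Mul(Add(41342, Mul(Mul(Function('N')(-4, -4), -17), Add(Add(-10, -12), -7))), Pow(Add(-29343, 34548), -1)), -1)) = Mul(-48905, Pow(Mul(Add(41342, Mul(Mul(Mul(-4, Add(1, -4)), -17), Add(Add(-10, -12), -7))), Pow(Add(-29343, 34548), -1)), -1)) = Mul(-48905, Pow(Mul(Add(41342, Mul(Mul(Mul(-4, -3), -17), Add(-22, -7))), Pow(5205, -1)), -1)) = Mul(-48905, Pow(Mul(Add(41342, Mul(Mul(12, -17), -29)), Rational(1, 5205)), -1)) = Mul(-48905, Pow(Mul(Add(41342, Mul(-204, -29)), Rational(1, 5205)), -1)) = Mul(-48905, Pow(Mul(Add(41342, 5916), Rational(1, 5205)), -1)) = Mul(-48905, Pow(Mul(47258, Rational(1, 5205)), -1)) = Mul(-48905, Pow(Rational(47258, 5205), -1)) = Mul(-48905, Rational(5205, 47258)) = Rational(-254550525, 47258)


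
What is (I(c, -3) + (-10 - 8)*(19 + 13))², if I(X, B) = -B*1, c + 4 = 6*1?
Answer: 328329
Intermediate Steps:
c = 2 (c = -4 + 6*1 = -4 + 6 = 2)
I(X, B) = -B
(I(c, -3) + (-10 - 8)*(19 + 13))² = (-1*(-3) + (-10 - 8)*(19 + 13))² = (3 - 18*32)² = (3 - 576)² = (-573)² = 328329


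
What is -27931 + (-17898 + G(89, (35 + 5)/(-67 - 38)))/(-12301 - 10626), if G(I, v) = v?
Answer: -13447478911/481467 ≈ -27930.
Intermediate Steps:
-27931 + (-17898 + G(89, (35 + 5)/(-67 - 38)))/(-12301 - 10626) = -27931 + (-17898 + (35 + 5)/(-67 - 38))/(-12301 - 10626) = -27931 + (-17898 + 40/(-105))/(-22927) = -27931 + (-17898 + 40*(-1/105))*(-1/22927) = -27931 + (-17898 - 8/21)*(-1/22927) = -27931 - 375866/21*(-1/22927) = -27931 + 375866/481467 = -13447478911/481467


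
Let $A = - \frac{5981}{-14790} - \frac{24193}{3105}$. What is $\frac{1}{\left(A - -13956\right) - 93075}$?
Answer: $- \frac{3061530}{242247808301} \approx -1.2638 \cdot 10^{-5}$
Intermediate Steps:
$A = - \frac{22616231}{3061530}$ ($A = \left(-5981\right) \left(- \frac{1}{14790}\right) - \frac{24193}{3105} = \frac{5981}{14790} - \frac{24193}{3105} = - \frac{22616231}{3061530} \approx -7.3872$)
$\frac{1}{\left(A - -13956\right) - 93075} = \frac{1}{\left(- \frac{22616231}{3061530} - -13956\right) - 93075} = \frac{1}{\left(- \frac{22616231}{3061530} + 13956\right) - 93075} = \frac{1}{\frac{42704096449}{3061530} - 93075} = \frac{1}{- \frac{242247808301}{3061530}} = - \frac{3061530}{242247808301}$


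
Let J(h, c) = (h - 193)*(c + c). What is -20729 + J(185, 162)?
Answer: -23321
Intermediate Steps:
J(h, c) = 2*c*(-193 + h) (J(h, c) = (-193 + h)*(2*c) = 2*c*(-193 + h))
-20729 + J(185, 162) = -20729 + 2*162*(-193 + 185) = -20729 + 2*162*(-8) = -20729 - 2592 = -23321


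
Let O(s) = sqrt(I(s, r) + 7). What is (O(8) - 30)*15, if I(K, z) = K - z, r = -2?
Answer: -450 + 15*sqrt(17) ≈ -388.15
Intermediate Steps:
O(s) = sqrt(9 + s) (O(s) = sqrt((s - 1*(-2)) + 7) = sqrt((s + 2) + 7) = sqrt((2 + s) + 7) = sqrt(9 + s))
(O(8) - 30)*15 = (sqrt(9 + 8) - 30)*15 = (sqrt(17) - 30)*15 = (-30 + sqrt(17))*15 = -450 + 15*sqrt(17)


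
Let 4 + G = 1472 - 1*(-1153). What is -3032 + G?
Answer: -411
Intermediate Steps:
G = 2621 (G = -4 + (1472 - 1*(-1153)) = -4 + (1472 + 1153) = -4 + 2625 = 2621)
-3032 + G = -3032 + 2621 = -411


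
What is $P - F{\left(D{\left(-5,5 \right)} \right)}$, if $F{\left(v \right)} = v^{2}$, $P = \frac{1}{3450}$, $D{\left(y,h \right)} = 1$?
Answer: $- \frac{3449}{3450} \approx -0.99971$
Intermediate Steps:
$P = \frac{1}{3450} \approx 0.00028986$
$P - F{\left(D{\left(-5,5 \right)} \right)} = \frac{1}{3450} - 1^{2} = \frac{1}{3450} - 1 = - \frac{3449}{3450}$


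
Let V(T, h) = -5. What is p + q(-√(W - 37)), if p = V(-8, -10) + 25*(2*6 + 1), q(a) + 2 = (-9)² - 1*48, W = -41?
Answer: 351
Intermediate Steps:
q(a) = 31 (q(a) = -2 + ((-9)² - 1*48) = -2 + (81 - 48) = -2 + 33 = 31)
p = 320 (p = -5 + 25*(2*6 + 1) = -5 + 25*(12 + 1) = -5 + 25*13 = -5 + 325 = 320)
p + q(-√(W - 37)) = 320 + 31 = 351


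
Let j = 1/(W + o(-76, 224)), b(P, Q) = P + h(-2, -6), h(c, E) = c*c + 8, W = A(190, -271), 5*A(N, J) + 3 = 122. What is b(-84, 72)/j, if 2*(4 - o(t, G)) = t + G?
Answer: 16632/5 ≈ 3326.4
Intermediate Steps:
A(N, J) = 119/5 (A(N, J) = -⅗ + (⅕)*122 = -⅗ + 122/5 = 119/5)
o(t, G) = 4 - G/2 - t/2 (o(t, G) = 4 - (t + G)/2 = 4 - (G + t)/2 = 4 + (-G/2 - t/2) = 4 - G/2 - t/2)
W = 119/5 ≈ 23.800
h(c, E) = 8 + c² (h(c, E) = c² + 8 = 8 + c²)
b(P, Q) = 12 + P (b(P, Q) = P + (8 + (-2)²) = P + (8 + 4) = P + 12 = 12 + P)
j = -5/231 (j = 1/(119/5 + (4 - ½*224 - ½*(-76))) = 1/(119/5 + (4 - 112 + 38)) = 1/(119/5 - 70) = 1/(-231/5) = -5/231 ≈ -0.021645)
b(-84, 72)/j = (12 - 84)/(-5/231) = -72*(-231/5) = 16632/5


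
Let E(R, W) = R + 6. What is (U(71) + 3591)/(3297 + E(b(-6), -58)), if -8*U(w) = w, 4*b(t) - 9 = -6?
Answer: 28657/26430 ≈ 1.0843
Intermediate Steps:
b(t) = ¾ (b(t) = 9/4 + (¼)*(-6) = 9/4 - 3/2 = ¾)
E(R, W) = 6 + R
U(w) = -w/8
(U(71) + 3591)/(3297 + E(b(-6), -58)) = (-⅛*71 + 3591)/(3297 + (6 + ¾)) = (-71/8 + 3591)/(3297 + 27/4) = 28657/(8*(13215/4)) = (28657/8)*(4/13215) = 28657/26430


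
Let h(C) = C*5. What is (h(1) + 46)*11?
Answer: 561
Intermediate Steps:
h(C) = 5*C
(h(1) + 46)*11 = (5*1 + 46)*11 = (5 + 46)*11 = 51*11 = 561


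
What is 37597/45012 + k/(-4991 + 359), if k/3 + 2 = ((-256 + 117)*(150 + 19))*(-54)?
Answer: -7130026547/8687316 ≈ -820.74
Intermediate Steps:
k = 3805536 (k = -6 + 3*(((-256 + 117)*(150 + 19))*(-54)) = -6 + 3*(-139*169*(-54)) = -6 + 3*(-23491*(-54)) = -6 + 3*1268514 = -6 + 3805542 = 3805536)
37597/45012 + k/(-4991 + 359) = 37597/45012 + 3805536/(-4991 + 359) = 37597*(1/45012) + 3805536/(-4632) = 37597/45012 + 3805536*(-1/4632) = 37597/45012 - 158564/193 = -7130026547/8687316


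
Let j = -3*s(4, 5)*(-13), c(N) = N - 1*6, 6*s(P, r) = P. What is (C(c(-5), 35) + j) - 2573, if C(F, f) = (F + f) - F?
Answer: -2512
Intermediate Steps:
s(P, r) = P/6
c(N) = -6 + N (c(N) = N - 6 = -6 + N)
C(F, f) = f
j = 26 (j = -4/2*(-13) = -3*2/3*(-13) = -2*(-13) = 26)
(C(c(-5), 35) + j) - 2573 = (35 + 26) - 2573 = 61 - 2573 = -2512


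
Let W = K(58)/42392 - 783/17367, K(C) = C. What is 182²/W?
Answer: -82947663344/109475 ≈ -7.5769e+5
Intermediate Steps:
W = -109475/2504156 (W = 58/42392 - 783/17367 = 58*(1/42392) - 783*1/17367 = 29/21196 - 261/5789 = -109475/2504156 ≈ -0.043717)
182²/W = 182²/(-109475/2504156) = 33124*(-2504156/109475) = -82947663344/109475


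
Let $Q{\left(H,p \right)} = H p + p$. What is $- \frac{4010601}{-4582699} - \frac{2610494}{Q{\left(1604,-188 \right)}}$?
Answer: $\frac{6586633494523}{691391798130} \approx 9.5266$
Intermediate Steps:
$Q{\left(H,p \right)} = p + H p$
$- \frac{4010601}{-4582699} - \frac{2610494}{Q{\left(1604,-188 \right)}} = - \frac{4010601}{-4582699} - \frac{2610494}{\left(-188\right) \left(1 + 1604\right)} = \left(-4010601\right) \left(- \frac{1}{4582699}\right) - \frac{2610494}{\left(-188\right) 1605} = \frac{4010601}{4582699} - \frac{2610494}{-301740} = \frac{4010601}{4582699} - - \frac{1305247}{150870} = \frac{4010601}{4582699} + \frac{1305247}{150870} = \frac{6586633494523}{691391798130}$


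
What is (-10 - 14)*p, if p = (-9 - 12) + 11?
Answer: 240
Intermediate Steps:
p = -10 (p = -21 + 11 = -10)
(-10 - 14)*p = (-10 - 14)*(-10) = -24*(-10) = 240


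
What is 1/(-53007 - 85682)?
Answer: -1/138689 ≈ -7.2104e-6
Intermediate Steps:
1/(-53007 - 85682) = 1/(-138689) = -1/138689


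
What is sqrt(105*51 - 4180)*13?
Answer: 65*sqrt(47) ≈ 445.62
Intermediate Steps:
sqrt(105*51 - 4180)*13 = sqrt(5355 - 4180)*13 = sqrt(1175)*13 = (5*sqrt(47))*13 = 65*sqrt(47)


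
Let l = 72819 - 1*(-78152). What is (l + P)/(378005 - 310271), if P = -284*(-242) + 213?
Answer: 36652/11289 ≈ 3.2467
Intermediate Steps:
P = 68941 (P = 68728 + 213 = 68941)
l = 150971 (l = 72819 + 78152 = 150971)
(l + P)/(378005 - 310271) = (150971 + 68941)/(378005 - 310271) = 219912/67734 = 219912*(1/67734) = 36652/11289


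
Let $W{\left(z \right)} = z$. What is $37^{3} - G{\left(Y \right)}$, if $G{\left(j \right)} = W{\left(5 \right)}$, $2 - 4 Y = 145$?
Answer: $50648$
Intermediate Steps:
$Y = - \frac{143}{4}$ ($Y = \frac{1}{2} - \frac{145}{4} = - \frac{143}{4} \approx -35.75$)
$G{\left(j \right)} = 5$
$37^{3} - G{\left(Y \right)} = 37^{3} - 5 = 50653 - 5 = 50648$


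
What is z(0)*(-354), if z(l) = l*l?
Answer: 0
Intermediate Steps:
z(l) = l**2
z(0)*(-354) = 0**2*(-354) = 0*(-354) = 0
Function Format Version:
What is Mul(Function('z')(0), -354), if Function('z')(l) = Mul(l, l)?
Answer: 0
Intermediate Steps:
Function('z')(l) = Pow(l, 2)
Mul(Function('z')(0), -354) = Mul(Pow(0, 2), -354) = Mul(0, -354) = 0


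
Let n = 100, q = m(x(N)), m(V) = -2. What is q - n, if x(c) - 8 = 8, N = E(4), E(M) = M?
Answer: -102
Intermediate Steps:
N = 4
x(c) = 16 (x(c) = 8 + 8 = 16)
q = -2
q - n = -2 - 1*100 = -2 - 100 = -102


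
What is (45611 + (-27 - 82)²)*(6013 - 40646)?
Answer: -1991120436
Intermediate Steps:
(45611 + (-27 - 82)²)*(6013 - 40646) = (45611 + (-109)²)*(-34633) = (45611 + 11881)*(-34633) = 57492*(-34633) = -1991120436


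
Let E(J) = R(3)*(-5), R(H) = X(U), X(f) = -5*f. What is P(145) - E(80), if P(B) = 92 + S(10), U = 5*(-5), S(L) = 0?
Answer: 717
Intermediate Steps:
U = -25
R(H) = 125 (R(H) = -5*(-25) = 125)
P(B) = 92 (P(B) = 92 + 0 = 92)
E(J) = -625 (E(J) = 125*(-5) = -625)
P(145) - E(80) = 92 - 1*(-625) = 92 + 625 = 717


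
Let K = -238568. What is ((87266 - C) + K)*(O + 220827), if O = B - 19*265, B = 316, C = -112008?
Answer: -8491747752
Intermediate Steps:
O = -4719 (O = 316 - 19*265 = 316 - 5035 = -4719)
((87266 - C) + K)*(O + 220827) = ((87266 - 1*(-112008)) - 238568)*(-4719 + 220827) = ((87266 + 112008) - 238568)*216108 = (199274 - 238568)*216108 = -39294*216108 = -8491747752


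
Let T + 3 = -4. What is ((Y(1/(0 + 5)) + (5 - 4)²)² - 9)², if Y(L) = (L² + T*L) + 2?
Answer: 15555136/390625 ≈ 39.821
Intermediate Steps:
T = -7 (T = -3 - 4 = -7)
Y(L) = 2 + L² - 7*L (Y(L) = (L² - 7*L) + 2 = 2 + L² - 7*L)
((Y(1/(0 + 5)) + (5 - 4)²)² - 9)² = (((2 + (1/(0 + 5))² - 7/(0 + 5)) + (5 - 4)²)² - 9)² = (((2 + (1/5)² - 7/5) + 1²)² - 9)² = (((2 + (⅕)² - 7*⅕) + 1)² - 9)² = (((2 + 1/25 - 7/5) + 1)² - 9)² = ((16/25 + 1)² - 9)² = ((41/25)² - 9)² = (1681/625 - 9)² = (-3944/625)² = 15555136/390625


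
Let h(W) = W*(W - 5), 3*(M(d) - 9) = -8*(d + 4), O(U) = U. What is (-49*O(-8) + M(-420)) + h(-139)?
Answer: 64579/3 ≈ 21526.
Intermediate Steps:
M(d) = -5/3 - 8*d/3 (M(d) = 9 + (-8*(d + 4))/3 = 9 + (-8*(4 + d))/3 = 9 + (-32 - 8*d)/3 = 9 + (-32/3 - 8*d/3) = -5/3 - 8*d/3)
h(W) = W*(-5 + W)
(-49*O(-8) + M(-420)) + h(-139) = (-49*(-8) + (-5/3 - 8/3*(-420))) - 139*(-5 - 139) = (392 + (-5/3 + 1120)) - 139*(-144) = (392 + 3355/3) + 20016 = 4531/3 + 20016 = 64579/3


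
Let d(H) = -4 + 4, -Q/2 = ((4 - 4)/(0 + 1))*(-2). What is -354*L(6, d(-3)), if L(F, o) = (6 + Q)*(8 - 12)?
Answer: 8496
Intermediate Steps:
Q = 0 (Q = -2*(4 - 4)/(0 + 1)*(-2) = -2*0/1*(-2) = -2*0*1*(-2) = -0*(-2) = -2*0 = 0)
d(H) = 0
L(F, o) = -24 (L(F, o) = (6 + 0)*(8 - 12) = 6*(-4) = -24)
-354*L(6, d(-3)) = -354*(-24) = 8496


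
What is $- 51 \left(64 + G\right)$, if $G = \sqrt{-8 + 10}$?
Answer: $-3264 - 51 \sqrt{2} \approx -3336.1$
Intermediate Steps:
$G = \sqrt{2} \approx 1.4142$
$- 51 \left(64 + G\right) = - 51 \left(64 + \sqrt{2}\right) = -3264 - 51 \sqrt{2}$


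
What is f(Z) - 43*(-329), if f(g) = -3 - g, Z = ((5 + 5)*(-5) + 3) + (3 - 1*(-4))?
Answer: 14184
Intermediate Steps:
Z = -40 (Z = (10*(-5) + 3) + (3 + 4) = (-50 + 3) + 7 = -47 + 7 = -40)
f(Z) - 43*(-329) = (-3 - 1*(-40)) - 43*(-329) = (-3 + 40) + 14147 = 37 + 14147 = 14184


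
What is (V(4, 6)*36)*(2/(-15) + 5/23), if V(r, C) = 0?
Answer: 0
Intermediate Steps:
(V(4, 6)*36)*(2/(-15) + 5/23) = (0*36)*(2/(-15) + 5/23) = 0*(2*(-1/15) + 5*(1/23)) = 0*(-2/15 + 5/23) = 0*(29/345) = 0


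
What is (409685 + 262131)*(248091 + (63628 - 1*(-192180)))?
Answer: 338527410584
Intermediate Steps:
(409685 + 262131)*(248091 + (63628 - 1*(-192180))) = 671816*(248091 + (63628 + 192180)) = 671816*(248091 + 255808) = 671816*503899 = 338527410584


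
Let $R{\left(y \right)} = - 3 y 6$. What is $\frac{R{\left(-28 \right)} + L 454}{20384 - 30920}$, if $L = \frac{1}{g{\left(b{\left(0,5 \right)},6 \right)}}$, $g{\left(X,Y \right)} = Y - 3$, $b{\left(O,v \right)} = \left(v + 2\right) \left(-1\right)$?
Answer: $- \frac{983}{15804} \approx -0.062199$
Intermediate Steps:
$b{\left(O,v \right)} = -2 - v$ ($b{\left(O,v \right)} = \left(2 + v\right) \left(-1\right) = -2 - v$)
$g{\left(X,Y \right)} = -3 + Y$ ($g{\left(X,Y \right)} = Y - 3 = -3 + Y$)
$R{\left(y \right)} = - 18 y$
$L = \frac{1}{3}$ ($L = \frac{1}{-3 + 6} = \frac{1}{3} \approx 0.33333$)
$\frac{R{\left(-28 \right)} + L 454}{20384 - 30920} = \frac{\left(-18\right) \left(-28\right) + \frac{1}{3} \cdot 454}{20384 - 30920} = \frac{504 + \frac{454}{3}}{-10536} = \frac{1966}{3} \left(- \frac{1}{10536}\right) = - \frac{983}{15804}$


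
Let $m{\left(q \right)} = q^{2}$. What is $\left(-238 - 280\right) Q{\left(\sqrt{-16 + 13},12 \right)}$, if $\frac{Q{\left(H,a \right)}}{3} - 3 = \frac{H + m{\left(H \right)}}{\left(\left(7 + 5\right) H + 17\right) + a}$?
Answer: $\frac{1554 \left(- 37 \sqrt{3} + 84 i\right)}{- 29 i + 12 \sqrt{3}} \approx -4599.7 - 137.43 i$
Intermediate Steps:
$Q{\left(H,a \right)} = 9 + \frac{3 \left(H + H^{2}\right)}{17 + a + 12 H}$ ($Q{\left(H,a \right)} = 9 + 3 \frac{H + H^{2}}{\left(\left(7 + 5\right) H + 17\right) + a} = 9 + 3 \frac{H + H^{2}}{\left(12 H + 17\right) + a} = 9 + 3 \frac{H + H^{2}}{\left(17 + 12 H\right) + a} = 9 + 3 \frac{H + H^{2}}{17 + a + 12 H} = 9 + \frac{3 \left(H + H^{2}\right)}{17 + a + 12 H}$)
$\left(-238 - 280\right) Q{\left(\sqrt{-16 + 13},12 \right)} = \left(-238 - 280\right) \frac{3 \left(51 + \left(\sqrt{-16 + 13}\right)^{2} + 3 \cdot 12 + 37 \sqrt{-16 + 13}\right)}{17 + 12 + 12 \sqrt{-16 + 13}} = - 518 \frac{3 \left(51 + \left(\sqrt{-3}\right)^{2} + 36 + 37 \sqrt{-3}\right)}{17 + 12 + 12 \sqrt{-3}} = - 518 \frac{3 \left(51 + \left(i \sqrt{3}\right)^{2} + 36 + 37 i \sqrt{3}\right)}{17 + 12 + 12 i \sqrt{3}} = - 518 \frac{3 \left(51 - 3 + 36 + 37 i \sqrt{3}\right)}{17 + 12 + 12 i \sqrt{3}} = - 518 \frac{3 \left(84 + 37 i \sqrt{3}\right)}{29 + 12 i \sqrt{3}} = - \frac{1554 \left(84 + 37 i \sqrt{3}\right)}{29 + 12 i \sqrt{3}}$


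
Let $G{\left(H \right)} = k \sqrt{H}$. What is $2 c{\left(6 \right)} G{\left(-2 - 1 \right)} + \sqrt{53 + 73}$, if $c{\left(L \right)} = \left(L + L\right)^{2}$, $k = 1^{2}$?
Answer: $3 \sqrt{14} + 288 i \sqrt{3} \approx 11.225 + 498.83 i$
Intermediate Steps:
$k = 1$
$c{\left(L \right)} = 4 L^{2}$ ($c{\left(L \right)} = \left(2 L\right)^{2} = 4 L^{2}$)
$G{\left(H \right)} = \sqrt{H}$ ($G{\left(H \right)} = 1 \sqrt{H} = \sqrt{H}$)
$2 c{\left(6 \right)} G{\left(-2 - 1 \right)} + \sqrt{53 + 73} = 2 \cdot 4 \cdot 6^{2} \sqrt{-2 - 1} + \sqrt{53 + 73} = 2 \cdot 4 \cdot 36 \sqrt{-3} + \sqrt{126} = 2 \cdot 144 i \sqrt{3} + 3 \sqrt{14} = 288 i \sqrt{3} + 3 \sqrt{14} = 3 \sqrt{14} + 288 i \sqrt{3}$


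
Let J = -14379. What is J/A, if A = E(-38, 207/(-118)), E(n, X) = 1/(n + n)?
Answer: 1092804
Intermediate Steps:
E(n, X) = 1/(2*n)
A = -1/76 (A = (½)/(-38) = (½)*(-1/38) = -1/76 ≈ -0.013158)
J/A = -14379/(-1/76) = -14379*(-76) = 1092804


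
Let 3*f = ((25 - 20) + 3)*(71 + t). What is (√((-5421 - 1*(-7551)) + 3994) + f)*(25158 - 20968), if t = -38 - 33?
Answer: 8380*√1531 ≈ 3.2789e+5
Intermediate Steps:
t = -71
f = 0 (f = (((25 - 20) + 3)*(71 - 71))/3 = ((5 + 3)*0)/3 = (8*0)/3 = (⅓)*0 = 0)
(√((-5421 - 1*(-7551)) + 3994) + f)*(25158 - 20968) = (√((-5421 - 1*(-7551)) + 3994) + 0)*(25158 - 20968) = (√((-5421 + 7551) + 3994) + 0)*4190 = (√(2130 + 3994) + 0)*4190 = (√6124 + 0)*4190 = (2*√1531 + 0)*4190 = (2*√1531)*4190 = 8380*√1531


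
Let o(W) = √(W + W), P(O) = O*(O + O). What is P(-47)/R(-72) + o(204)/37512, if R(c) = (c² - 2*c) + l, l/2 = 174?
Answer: 2209/2838 + √102/18756 ≈ 0.77890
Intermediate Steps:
l = 348 (l = 2*174 = 348)
P(O) = 2*O² (P(O) = O*(2*O) = 2*O²)
R(c) = 348 + c² - 2*c (R(c) = (c² - 2*c) + 348 = 348 + c² - 2*c)
o(W) = √2*√W (o(W) = √(2*W) = √2*√W)
P(-47)/R(-72) + o(204)/37512 = (2*(-47)²)/(348 + (-72)² - 2*(-72)) + (√2*√204)/37512 = (2*2209)/(348 + 5184 + 144) + (√2*(2*√51))*(1/37512) = 4418/5676 + (2*√102)*(1/37512) = 4418*(1/5676) + √102/18756 = 2209/2838 + √102/18756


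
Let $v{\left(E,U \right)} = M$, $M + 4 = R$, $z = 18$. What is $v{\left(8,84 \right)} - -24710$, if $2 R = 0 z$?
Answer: $24706$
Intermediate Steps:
$R = 0$ ($R = \frac{0 \cdot 18}{2} = \frac{1}{2} \cdot 0 = 0$)
$M = -4$ ($M = -4 + 0 = -4$)
$v{\left(E,U \right)} = -4$
$v{\left(8,84 \right)} - -24710 = -4 - -24710 = -4 + 24710 = 24706$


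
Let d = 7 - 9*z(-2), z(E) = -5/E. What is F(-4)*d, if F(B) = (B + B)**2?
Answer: -992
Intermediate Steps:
F(B) = 4*B**2 (F(B) = (2*B)**2 = 4*B**2)
d = -31/2 (d = 7 - (-45)/(-2) = 7 - (-45)*(-1)/2 = 7 - 9*5/2 = 7 - 45/2 = -31/2 ≈ -15.500)
F(-4)*d = (4*(-4)**2)*(-31/2) = (4*16)*(-31/2) = 64*(-31/2) = -992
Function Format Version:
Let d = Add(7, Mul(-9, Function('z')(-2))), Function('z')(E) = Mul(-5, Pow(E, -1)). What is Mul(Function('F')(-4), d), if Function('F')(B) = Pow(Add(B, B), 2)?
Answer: -992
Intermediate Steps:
Function('F')(B) = Mul(4, Pow(B, 2)) (Function('F')(B) = Pow(Mul(2, B), 2) = Mul(4, Pow(B, 2)))
d = Rational(-31, 2) (d = Add(7, Mul(-9, Mul(-5, Pow(-2, -1)))) = Add(7, Mul(-9, Mul(-5, Rational(-1, 2)))) = Add(7, Mul(-9, Rational(5, 2))) = Add(7, Rational(-45, 2)) = Rational(-31, 2) ≈ -15.500)
Mul(Function('F')(-4), d) = Mul(Mul(4, Pow(-4, 2)), Rational(-31, 2)) = Mul(Mul(4, 16), Rational(-31, 2)) = Mul(64, Rational(-31, 2)) = -992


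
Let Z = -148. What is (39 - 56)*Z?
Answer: 2516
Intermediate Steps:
(39 - 56)*Z = (39 - 56)*(-148) = -17*(-148) = 2516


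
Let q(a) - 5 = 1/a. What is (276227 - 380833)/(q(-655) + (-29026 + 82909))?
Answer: -68516930/35296639 ≈ -1.9412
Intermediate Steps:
q(a) = 5 + 1/a
(276227 - 380833)/(q(-655) + (-29026 + 82909)) = (276227 - 380833)/((5 + 1/(-655)) + (-29026 + 82909)) = -104606/((5 - 1/655) + 53883) = -104606/(3274/655 + 53883) = -104606/35296639/655 = -104606*655/35296639 = -68516930/35296639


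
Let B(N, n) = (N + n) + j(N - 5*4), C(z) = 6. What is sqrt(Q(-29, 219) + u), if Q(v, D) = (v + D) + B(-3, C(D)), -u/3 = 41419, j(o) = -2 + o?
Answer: I*sqrt(124089) ≈ 352.26*I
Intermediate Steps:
u = -124257 (u = -3*41419 = -124257)
B(N, n) = -22 + n + 2*N (B(N, n) = (N + n) + (-2 + (N - 5*4)) = (N + n) + (-2 + (N - 20)) = (N + n) + (-2 + (-20 + N)) = (N + n) + (-22 + N) = -22 + n + 2*N)
Q(v, D) = -22 + D + v (Q(v, D) = (v + D) + (-22 + 6 + 2*(-3)) = (D + v) + (-22 + 6 - 6) = (D + v) - 22 = -22 + D + v)
sqrt(Q(-29, 219) + u) = sqrt((-22 + 219 - 29) - 124257) = sqrt(168 - 124257) = sqrt(-124089) = I*sqrt(124089)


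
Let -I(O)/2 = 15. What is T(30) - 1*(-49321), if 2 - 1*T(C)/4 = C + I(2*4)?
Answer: 49329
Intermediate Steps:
I(O) = -30 (I(O) = -2*15 = -30)
T(C) = 128 - 4*C (T(C) = 8 - 4*(C - 30) = 8 - 4*(-30 + C) = 8 + (120 - 4*C) = 128 - 4*C)
T(30) - 1*(-49321) = (128 - 4*30) - 1*(-49321) = (128 - 120) + 49321 = 8 + 49321 = 49329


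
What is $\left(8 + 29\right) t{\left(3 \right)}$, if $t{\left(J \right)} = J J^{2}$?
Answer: $999$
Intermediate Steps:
$t{\left(J \right)} = J^{3}$
$\left(8 + 29\right) t{\left(3 \right)} = \left(8 + 29\right) 3^{3} = 37 \cdot 27 = 999$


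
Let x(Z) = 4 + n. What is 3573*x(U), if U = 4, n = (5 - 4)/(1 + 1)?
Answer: 32157/2 ≈ 16079.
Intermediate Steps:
n = ½ (n = 1/2 = 1*(½) = ½ ≈ 0.50000)
x(Z) = 9/2 (x(Z) = 4 + ½ = 9/2)
3573*x(U) = 3573*(9/2) = 32157/2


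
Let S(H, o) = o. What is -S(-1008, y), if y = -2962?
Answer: 2962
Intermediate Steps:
-S(-1008, y) = -1*(-2962) = 2962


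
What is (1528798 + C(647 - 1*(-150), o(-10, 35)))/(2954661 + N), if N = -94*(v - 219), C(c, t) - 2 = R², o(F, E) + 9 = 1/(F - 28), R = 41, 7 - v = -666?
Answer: 1530481/2911985 ≈ 0.52558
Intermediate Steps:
v = 673 (v = 7 - 1*(-666) = 7 + 666 = 673)
o(F, E) = -9 + 1/(-28 + F) (o(F, E) = -9 + 1/(F - 28) = -9 + 1/(-28 + F))
C(c, t) = 1683 (C(c, t) = 2 + 41² = 2 + 1681 = 1683)
N = -42676 (N = -94*(673 - 219) = -94*454 = -42676)
(1528798 + C(647 - 1*(-150), o(-10, 35)))/(2954661 + N) = (1528798 + 1683)/(2954661 - 42676) = 1530481/2911985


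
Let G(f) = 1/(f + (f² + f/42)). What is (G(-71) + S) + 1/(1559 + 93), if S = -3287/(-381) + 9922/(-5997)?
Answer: 1830894661143179/262546206483372 ≈ 6.9736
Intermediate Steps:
G(f) = 1/(f² + 43*f/42) (G(f) = 1/(f + (f² + f*(1/42))) = 1/(f + (f² + f/42)) = 1/(f² + 43*f/42))
S = 5310619/761619 (S = -3287*(-1/381) + 9922*(-1/5997) = 3287/381 - 9922/5997 = 5310619/761619 ≈ 6.9728)
(G(-71) + S) + 1/(1559 + 93) = (42/(-71*(43 + 42*(-71))) + 5310619/761619) + 1/(1559 + 93) = (42*(-1/71)/(43 - 2982) + 5310619/761619) + 1/1652 = (42*(-1/71)/(-2939) + 5310619/761619) + 1/1652 = (42*(-1/71)*(-1/2939) + 5310619/761619) + 1/1652 = (42/208669 + 5310619/761619) + 1/1652 = 1108193544109/158926275111 + 1/1652 = 1830894661143179/262546206483372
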